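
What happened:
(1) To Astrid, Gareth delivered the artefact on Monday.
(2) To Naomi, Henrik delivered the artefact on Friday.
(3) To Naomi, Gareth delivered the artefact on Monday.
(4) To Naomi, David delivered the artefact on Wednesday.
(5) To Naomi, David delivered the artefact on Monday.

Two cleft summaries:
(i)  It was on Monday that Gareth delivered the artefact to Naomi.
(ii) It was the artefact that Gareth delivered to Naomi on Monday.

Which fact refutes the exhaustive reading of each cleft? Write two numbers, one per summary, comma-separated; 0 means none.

Summary (i) focuses "on Monday" (the setting); background Gareth as agent and the artefact as thing and Naomi as recipient. No fact matches that background with a different setting, so 0.
Summary (ii) focuses "the artefact" (the thing); background Gareth as agent and Naomi as recipient and on Monday as setting. No fact matches that background with a different thing, so 0.

0, 0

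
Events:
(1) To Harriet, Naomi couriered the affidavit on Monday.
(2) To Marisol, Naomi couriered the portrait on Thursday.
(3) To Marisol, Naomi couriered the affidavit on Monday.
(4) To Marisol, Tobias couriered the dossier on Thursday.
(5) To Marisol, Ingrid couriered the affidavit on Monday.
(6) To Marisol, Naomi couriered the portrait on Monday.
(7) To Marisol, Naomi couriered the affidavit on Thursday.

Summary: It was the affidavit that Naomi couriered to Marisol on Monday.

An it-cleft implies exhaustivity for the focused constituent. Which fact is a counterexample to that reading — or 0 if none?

Focus of the cleft: "the affidavit" (the thing). Presupposed background: agent = Naomi, recipient = Marisol, setting = on Monday.
Exhaustivity: the affidavit is the only thing satisfying that background.
But fact (6) also has agent = Naomi, recipient = Marisol, setting = on Monday, with thing = the portrait — so the exhaustive reading fails.

6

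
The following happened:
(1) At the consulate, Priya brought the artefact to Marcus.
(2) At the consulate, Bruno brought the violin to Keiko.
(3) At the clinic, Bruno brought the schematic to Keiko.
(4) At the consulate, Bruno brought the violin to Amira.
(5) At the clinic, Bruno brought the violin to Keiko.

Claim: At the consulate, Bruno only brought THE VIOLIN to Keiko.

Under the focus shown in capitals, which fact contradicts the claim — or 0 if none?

Focus (in capitals) is "the violin" — the thing. "Only" excludes alternative things while holding fixed Bruno as agent and Keiko as recipient and at the consulate as setting.
No fact matches Bruno as agent and Keiko as recipient and at the consulate as setting with a different thing — every other fact differs on at least one backgrounded slot. So no fact refutes it.

0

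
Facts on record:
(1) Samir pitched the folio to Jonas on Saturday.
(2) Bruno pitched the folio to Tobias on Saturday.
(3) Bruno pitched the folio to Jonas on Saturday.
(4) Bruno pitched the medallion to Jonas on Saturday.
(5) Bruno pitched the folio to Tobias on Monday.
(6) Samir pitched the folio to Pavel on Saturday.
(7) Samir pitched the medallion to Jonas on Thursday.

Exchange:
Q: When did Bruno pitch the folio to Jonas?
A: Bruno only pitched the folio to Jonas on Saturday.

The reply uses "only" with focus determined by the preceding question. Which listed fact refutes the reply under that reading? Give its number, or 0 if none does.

Answering "When did ...?" puts focus on the setting — here, "on Saturday".
"Only" then excludes alternative settings while the background — Bruno as agent and the folio as thing and Jonas as recipient — is held fixed.
No fact keeps Bruno as agent and the folio as thing and Jonas as recipient while changing the setting; every other fact differs on something backgrounded. The reply stands.
(Fact (4) would refute a reading with focus on the thing — but that is not what the question asks.)

0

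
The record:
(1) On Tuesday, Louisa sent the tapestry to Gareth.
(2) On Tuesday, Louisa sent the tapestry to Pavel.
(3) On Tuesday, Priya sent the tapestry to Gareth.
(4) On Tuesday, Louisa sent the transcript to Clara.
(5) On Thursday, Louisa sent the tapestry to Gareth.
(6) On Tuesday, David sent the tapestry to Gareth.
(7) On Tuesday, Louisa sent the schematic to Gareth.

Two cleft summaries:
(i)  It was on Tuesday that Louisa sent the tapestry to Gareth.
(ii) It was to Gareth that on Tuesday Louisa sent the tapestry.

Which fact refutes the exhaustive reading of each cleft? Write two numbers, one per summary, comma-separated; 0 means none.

Summary (i) focuses "on Tuesday" (the setting); background Louisa as agent and the tapestry as thing and Gareth as recipient. Fact (5) matches that background with setting = on Thursday — refutes (i).
Summary (ii) focuses "Gareth" (the recipient); background Louisa as agent and the tapestry as thing and on Tuesday as setting. Fact (2) matches that background with recipient = Pavel — refutes (ii).

5, 2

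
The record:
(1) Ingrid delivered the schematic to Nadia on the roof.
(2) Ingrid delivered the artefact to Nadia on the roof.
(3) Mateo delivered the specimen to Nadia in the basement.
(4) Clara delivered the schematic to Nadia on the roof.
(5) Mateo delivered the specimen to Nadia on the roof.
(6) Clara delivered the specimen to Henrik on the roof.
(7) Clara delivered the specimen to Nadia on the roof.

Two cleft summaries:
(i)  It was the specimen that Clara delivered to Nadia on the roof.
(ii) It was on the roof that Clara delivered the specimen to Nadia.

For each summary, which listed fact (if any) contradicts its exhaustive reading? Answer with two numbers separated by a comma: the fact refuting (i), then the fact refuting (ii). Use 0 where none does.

Summary (i) focuses "the specimen" (the thing); background Clara as agent and Nadia as recipient and on the roof as setting. Fact (4) matches that background with thing = the schematic — refutes (i).
Summary (ii) focuses "on the roof" (the setting); background Clara as agent and the specimen as thing and Nadia as recipient. No fact matches that background with a different setting, so 0.

4, 0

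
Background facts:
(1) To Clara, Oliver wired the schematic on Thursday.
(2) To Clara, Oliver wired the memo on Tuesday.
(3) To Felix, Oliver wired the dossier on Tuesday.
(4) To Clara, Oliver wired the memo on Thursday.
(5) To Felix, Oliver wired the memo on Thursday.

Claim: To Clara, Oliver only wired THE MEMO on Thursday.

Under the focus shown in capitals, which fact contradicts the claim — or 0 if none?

1

The capitals mark "the memo" as focus. So "only" rules out other things, with the rest (same agent, recipient, setting (Oliver / Clara / on Thursday)) as background.
Fact (1) matches on same agent, recipient, setting (Oliver / Clara / on Thursday), but has thing = the schematic instead. That refutes the claim.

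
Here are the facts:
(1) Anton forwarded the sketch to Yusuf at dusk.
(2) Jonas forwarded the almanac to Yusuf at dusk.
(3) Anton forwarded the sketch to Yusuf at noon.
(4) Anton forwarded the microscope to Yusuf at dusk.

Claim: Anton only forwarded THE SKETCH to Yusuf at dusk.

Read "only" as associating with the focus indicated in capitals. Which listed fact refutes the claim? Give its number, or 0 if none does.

4

The capitals mark "the sketch" as focus. So "only" rules out other things, with the rest (Anton as agent and Yusuf as recipient and at dusk as setting) as background.
Fact (4) matches on Anton as agent and Yusuf as recipient and at dusk as setting, but has thing = the microscope instead. That refutes the claim.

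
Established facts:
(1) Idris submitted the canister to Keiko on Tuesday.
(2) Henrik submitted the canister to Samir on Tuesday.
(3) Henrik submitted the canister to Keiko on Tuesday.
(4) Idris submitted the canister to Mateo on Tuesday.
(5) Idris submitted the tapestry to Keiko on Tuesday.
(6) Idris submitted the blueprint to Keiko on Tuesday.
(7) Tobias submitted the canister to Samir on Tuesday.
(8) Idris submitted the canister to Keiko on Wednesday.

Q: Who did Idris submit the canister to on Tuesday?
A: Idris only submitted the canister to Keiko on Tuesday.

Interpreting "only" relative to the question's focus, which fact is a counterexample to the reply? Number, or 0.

4

Answering "Who did ... to ...?" puts focus on the recipient — here, "Keiko".
So "only" ranges over recipients; the rest (same agent, thing, setting (Idris / the canister / on Tuesday)) is presupposed.
Fact (4) keeps same agent, thing, setting (Idris / the canister / on Tuesday) but has recipient = Mateo; that refutes the reply.
(Fact (8) would refute a reading with focus on the setting — but that is not what the question asks.)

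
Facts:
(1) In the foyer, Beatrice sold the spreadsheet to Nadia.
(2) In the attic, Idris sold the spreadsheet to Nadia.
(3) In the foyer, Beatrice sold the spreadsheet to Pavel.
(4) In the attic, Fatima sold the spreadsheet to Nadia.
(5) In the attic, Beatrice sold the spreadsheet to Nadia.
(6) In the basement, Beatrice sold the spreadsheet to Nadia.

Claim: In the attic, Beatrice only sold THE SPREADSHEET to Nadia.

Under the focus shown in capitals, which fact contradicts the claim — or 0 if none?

Focus (in capitals) is "the spreadsheet" — the thing. "Only" excludes alternative things while holding fixed Beatrice as agent and Nadia as recipient and in the attic as setting.
Every other fact changes something in the background, not just the thing. Nothing refutes the claim.

0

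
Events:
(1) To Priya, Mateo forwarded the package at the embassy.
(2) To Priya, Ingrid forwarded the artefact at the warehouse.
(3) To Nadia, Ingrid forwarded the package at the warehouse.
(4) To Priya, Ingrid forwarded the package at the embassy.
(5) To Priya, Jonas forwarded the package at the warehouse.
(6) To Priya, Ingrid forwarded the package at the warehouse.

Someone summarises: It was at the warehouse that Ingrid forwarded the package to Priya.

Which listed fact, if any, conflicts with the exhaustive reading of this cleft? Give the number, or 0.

4

Focus of the cleft: "at the warehouse" (the setting). Presupposed background: same agent, thing, recipient (Ingrid / the package / Priya).
Exhaustivity: at the warehouse is the only setting satisfying that background.
But fact (4) also has same agent, thing, recipient (Ingrid / the package / Priya), with setting = at the embassy — so the exhaustive reading fails.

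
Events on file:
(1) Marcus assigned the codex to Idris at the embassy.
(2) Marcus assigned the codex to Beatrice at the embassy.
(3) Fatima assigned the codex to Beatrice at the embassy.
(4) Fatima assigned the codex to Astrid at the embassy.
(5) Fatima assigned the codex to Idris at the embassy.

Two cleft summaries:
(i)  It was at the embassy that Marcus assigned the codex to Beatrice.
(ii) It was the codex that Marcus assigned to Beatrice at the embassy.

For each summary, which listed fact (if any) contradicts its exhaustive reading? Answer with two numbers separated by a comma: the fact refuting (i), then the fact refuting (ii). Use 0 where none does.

0, 0

Summary (i) focuses "at the embassy" (the setting); background Marcus as agent and the codex as thing and Beatrice as recipient. No fact matches that background with a different setting, so 0.
Summary (ii) focuses "the codex" (the thing); background Marcus as agent and Beatrice as recipient and at the embassy as setting. No fact matches that background with a different thing, so 0.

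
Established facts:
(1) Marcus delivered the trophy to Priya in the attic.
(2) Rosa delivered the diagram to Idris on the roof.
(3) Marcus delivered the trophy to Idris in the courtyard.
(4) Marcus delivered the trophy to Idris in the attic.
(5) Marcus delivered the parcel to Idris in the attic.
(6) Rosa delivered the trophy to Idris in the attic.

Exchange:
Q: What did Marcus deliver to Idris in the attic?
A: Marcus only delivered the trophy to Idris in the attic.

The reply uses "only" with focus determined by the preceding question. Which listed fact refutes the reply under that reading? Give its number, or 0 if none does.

5

The question "What did ...?" targets the thing, so in the reply the focus falls on "the trophy".
"Only" then excludes alternative things while the background — Marcus as agent and Idris as recipient and in the attic as setting — is held fixed.
Fact (5) shares the background with a different thing (the parcel) — counterexample.
(Fact (3) would refute a reading with focus on the setting — but that is not what the question asks.)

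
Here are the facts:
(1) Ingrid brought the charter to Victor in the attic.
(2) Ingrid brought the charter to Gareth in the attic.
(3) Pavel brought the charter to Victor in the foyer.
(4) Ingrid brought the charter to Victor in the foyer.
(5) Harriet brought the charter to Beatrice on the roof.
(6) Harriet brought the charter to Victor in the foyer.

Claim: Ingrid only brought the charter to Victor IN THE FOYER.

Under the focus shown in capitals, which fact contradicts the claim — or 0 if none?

1

Focus (in capitals) is "in the foyer" — the setting. "Only" excludes alternative settings while holding fixed agent = Ingrid, thing = the charter, recipient = Victor.
Fact (1) shares the background but differs in setting (in the attic) — a counterexample.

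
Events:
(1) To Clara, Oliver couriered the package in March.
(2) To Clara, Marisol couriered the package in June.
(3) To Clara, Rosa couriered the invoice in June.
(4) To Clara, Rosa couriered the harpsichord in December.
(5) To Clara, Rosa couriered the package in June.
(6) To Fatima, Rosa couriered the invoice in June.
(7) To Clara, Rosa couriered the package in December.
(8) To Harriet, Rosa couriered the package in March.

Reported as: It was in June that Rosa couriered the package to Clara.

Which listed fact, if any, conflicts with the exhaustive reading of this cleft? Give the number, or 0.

7

Focus of the cleft: "in June" (the setting). Presupposed background: same agent, thing, recipient (Rosa / the package / Clara).
The exhaustive reading says no other setting fits that background.
But fact (7) also has same agent, thing, recipient (Rosa / the package / Clara), with setting = in December — so the exhaustive reading fails.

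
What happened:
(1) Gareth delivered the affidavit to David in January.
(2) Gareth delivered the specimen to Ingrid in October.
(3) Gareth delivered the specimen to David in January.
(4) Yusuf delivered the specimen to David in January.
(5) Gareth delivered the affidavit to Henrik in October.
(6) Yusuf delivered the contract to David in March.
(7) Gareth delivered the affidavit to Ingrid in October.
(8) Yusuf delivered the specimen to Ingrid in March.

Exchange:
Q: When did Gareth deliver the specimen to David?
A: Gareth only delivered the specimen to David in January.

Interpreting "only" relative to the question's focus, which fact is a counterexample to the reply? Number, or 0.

The question "When did ...?" targets the setting, so in the reply the focus falls on "in January".
So "only" ranges over settings; the rest (Gareth as agent and the specimen as thing and David as recipient) is presupposed.
No listed fact shares that background with another setting. Nothing contradicts the reply.
(Fact (1) would refute a reading with focus on the thing — but that is not what the question asks.)

0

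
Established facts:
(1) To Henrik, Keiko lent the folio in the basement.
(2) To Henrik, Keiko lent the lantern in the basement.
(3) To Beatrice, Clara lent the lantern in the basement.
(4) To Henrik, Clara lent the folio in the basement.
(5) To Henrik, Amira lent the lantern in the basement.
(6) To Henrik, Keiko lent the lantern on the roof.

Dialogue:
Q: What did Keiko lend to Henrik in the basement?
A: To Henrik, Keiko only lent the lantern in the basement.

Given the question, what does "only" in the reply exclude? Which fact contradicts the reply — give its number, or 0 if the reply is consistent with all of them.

Answering "What did ...?" puts focus on the thing — here, "the lantern".
So "only" ranges over things; the rest (Keiko as agent and Henrik as recipient and in the basement as setting) is presupposed.
Fact (1) shares the background with a different thing (the folio) — counterexample.
(Fact (6) would refute a reading with focus on the setting — but that is not what the question asks.)

1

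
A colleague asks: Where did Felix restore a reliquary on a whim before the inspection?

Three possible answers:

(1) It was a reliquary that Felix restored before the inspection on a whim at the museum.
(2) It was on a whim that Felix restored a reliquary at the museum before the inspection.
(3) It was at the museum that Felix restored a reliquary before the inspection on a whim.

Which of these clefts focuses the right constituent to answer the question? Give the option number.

3

The question word "where" targets the location.
Option (1) clefts "a reliquary" — the direct object, not what was asked.
Option (2) clefts "on a whim" — the manner, not what was asked.
Option (3) clefts "at the museum" — that matches what the question asks about.
So the congruent reply is (3).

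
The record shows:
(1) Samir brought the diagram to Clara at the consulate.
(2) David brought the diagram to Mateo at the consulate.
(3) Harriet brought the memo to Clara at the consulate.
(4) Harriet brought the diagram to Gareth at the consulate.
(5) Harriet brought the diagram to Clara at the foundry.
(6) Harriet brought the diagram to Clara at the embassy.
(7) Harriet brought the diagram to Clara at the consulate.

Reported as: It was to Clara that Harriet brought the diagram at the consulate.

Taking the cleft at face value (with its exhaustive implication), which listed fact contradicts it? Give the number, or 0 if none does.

Focus of the cleft: "Clara" (the recipient). Presupposed background: agent = Harriet, thing = the diagram, setting = at the consulate.
Exhaustivity: Clara is the only recipient satisfying that background.
But fact (4) also has agent = Harriet, thing = the diagram, setting = at the consulate, with recipient = Gareth — so the exhaustive reading fails.

4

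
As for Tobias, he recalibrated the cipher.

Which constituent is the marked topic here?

Tobias

The construction explicitly marks "Tobias" as what the sentence is about — the topic.
The remainder of the clause is the comment (what is said about the topic).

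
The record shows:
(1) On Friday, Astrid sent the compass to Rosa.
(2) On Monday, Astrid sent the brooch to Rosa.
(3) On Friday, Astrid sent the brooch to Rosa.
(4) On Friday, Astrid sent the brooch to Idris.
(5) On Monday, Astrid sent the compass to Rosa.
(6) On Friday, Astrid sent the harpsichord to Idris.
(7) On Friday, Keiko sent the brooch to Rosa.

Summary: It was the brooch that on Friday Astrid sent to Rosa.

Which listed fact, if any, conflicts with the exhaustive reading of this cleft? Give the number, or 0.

1

The cleft puts "the brooch" in focus and presupposes the open proposition with Astrid as agent and Rosa as recipient and on Friday as setting.
Exhaustivity: the brooch is the only thing satisfying that background.
Fact (1) shares the background but with thing = the compass; exhaustivity is violated.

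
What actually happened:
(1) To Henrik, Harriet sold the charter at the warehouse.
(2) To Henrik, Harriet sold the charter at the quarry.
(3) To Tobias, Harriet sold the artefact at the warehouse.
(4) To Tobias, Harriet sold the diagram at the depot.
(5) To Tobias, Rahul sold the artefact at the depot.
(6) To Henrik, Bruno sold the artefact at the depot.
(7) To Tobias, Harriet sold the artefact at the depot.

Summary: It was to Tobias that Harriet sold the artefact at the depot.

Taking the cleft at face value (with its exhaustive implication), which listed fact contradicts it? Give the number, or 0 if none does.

The cleft puts "Tobias" in focus and presupposes the open proposition with Harriet as agent and the artefact as thing and at the depot as setting.
Exhaustivity: Tobias is the only recipient satisfying that background.
Every other fact differs from the presupposition on some backgrounded slot, so none challenges the exhaustivity.

0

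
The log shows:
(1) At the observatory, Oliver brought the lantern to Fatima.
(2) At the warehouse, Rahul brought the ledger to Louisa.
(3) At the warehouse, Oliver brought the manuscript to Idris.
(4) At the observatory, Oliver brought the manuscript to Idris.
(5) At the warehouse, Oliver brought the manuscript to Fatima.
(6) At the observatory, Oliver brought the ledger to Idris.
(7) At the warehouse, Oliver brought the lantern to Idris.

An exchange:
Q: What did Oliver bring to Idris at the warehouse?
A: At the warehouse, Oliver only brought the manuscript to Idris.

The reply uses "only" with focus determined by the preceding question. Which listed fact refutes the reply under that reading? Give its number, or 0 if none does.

Answering "What did ...?" puts focus on the thing — here, "the manuscript".
"Only" then excludes alternative things while the background — Oliver as agent and Idris as recipient and at the warehouse as setting — is held fixed.
Fact (7) keeps Oliver as agent and Idris as recipient and at the warehouse as setting but has thing = the lantern; that refutes the reply.
(Fact (5) would refute a reading with focus on the recipient — but that is not what the question asks.)

7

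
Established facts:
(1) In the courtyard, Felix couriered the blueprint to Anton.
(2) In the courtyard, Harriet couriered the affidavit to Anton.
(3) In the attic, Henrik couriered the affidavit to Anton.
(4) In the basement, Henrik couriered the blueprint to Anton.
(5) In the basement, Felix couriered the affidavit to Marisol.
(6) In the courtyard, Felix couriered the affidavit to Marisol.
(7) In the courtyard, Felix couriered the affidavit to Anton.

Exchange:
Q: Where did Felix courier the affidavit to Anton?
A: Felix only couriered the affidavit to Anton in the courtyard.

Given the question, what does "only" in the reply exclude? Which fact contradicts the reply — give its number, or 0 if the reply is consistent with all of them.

The question "Where did ...?" targets the setting, so in the reply the focus falls on "in the courtyard".
So "only" ranges over settings; the rest (Felix as agent and the affidavit as thing and Anton as recipient) is presupposed.
No listed fact shares that background with another setting. Nothing contradicts the reply.
(Fact (6) would refute a reading with focus on the recipient — but that is not what the question asks.)

0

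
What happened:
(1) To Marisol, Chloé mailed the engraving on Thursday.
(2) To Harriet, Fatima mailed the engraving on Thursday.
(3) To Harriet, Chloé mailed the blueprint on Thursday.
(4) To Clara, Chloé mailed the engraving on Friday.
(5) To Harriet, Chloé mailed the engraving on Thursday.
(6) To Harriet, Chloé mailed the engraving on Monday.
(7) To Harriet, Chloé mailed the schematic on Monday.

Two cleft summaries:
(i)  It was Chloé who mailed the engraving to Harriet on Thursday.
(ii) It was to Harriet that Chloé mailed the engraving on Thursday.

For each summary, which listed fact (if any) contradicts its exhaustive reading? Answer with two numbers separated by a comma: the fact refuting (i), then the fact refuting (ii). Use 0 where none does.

Summary (i) focuses "Chloé" (the agent); background same thing, recipient, setting (the engraving / Harriet / on Thursday). Fact (2) matches that background with agent = Fatima — refutes (i).
Summary (ii) focuses "Harriet" (the recipient); background same agent, thing, setting (Chloé / the engraving / on Thursday). Fact (1) matches that background with recipient = Marisol — refutes (ii).

2, 1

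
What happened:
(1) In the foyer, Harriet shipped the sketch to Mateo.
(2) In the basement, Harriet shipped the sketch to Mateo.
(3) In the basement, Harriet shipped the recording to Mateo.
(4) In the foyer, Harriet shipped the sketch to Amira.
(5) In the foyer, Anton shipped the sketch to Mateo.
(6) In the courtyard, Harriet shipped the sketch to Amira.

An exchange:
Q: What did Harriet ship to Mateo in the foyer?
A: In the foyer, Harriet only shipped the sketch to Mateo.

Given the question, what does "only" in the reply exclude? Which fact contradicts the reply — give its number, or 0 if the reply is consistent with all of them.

0

The question "What did ...?" targets the thing, so in the reply the focus falls on "the sketch".
"Only" then excludes alternative things while the background — Harriet as agent and Mateo as recipient and in the foyer as setting — is held fixed.
No fact keeps Harriet as agent and Mateo as recipient and in the foyer as setting while changing the thing; every other fact differs on something backgrounded. The reply stands.
(Fact (4) would refute a reading with focus on the recipient — but that is not what the question asks.)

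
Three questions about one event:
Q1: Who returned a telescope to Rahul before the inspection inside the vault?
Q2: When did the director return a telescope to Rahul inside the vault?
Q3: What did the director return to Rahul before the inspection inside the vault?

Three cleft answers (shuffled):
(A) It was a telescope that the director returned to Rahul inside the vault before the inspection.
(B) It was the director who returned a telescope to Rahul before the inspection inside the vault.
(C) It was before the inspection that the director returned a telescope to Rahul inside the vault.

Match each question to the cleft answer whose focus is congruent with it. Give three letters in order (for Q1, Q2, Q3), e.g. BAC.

BCA

Q1 asks about the subject (agent); cleft (B) focuses "the director", which is the subject (agent) — so Q1 → B.
Q2 asks about the time; cleft (C) focuses "before the inspection", which is the time — so Q2 → C.
Q3 asks about the direct object; cleft (A) focuses "a telescope", which is the direct object — so Q3 → A.
Mapping: Q1→B, Q2→C, Q3→A.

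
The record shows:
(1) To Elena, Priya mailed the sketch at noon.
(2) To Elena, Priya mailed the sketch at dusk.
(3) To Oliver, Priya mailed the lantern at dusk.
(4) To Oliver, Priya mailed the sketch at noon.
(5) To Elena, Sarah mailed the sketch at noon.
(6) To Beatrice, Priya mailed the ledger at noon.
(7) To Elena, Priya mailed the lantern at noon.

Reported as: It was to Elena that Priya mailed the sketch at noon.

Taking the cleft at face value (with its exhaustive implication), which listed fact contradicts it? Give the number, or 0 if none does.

4

The cleft puts "Elena" in focus and presupposes the open proposition with Priya as agent and the sketch as thing and at noon as setting.
Exhaustivity: Elena is the only recipient satisfying that background.
Fact (4) shares the background but with recipient = Oliver; exhaustivity is violated.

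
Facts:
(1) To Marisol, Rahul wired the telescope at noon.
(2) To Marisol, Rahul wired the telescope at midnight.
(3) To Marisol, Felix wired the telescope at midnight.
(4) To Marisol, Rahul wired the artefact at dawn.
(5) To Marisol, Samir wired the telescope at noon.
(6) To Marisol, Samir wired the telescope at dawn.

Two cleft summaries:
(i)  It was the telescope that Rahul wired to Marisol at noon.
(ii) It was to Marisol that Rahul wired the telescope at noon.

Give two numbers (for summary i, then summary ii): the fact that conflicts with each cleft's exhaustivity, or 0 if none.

0, 0

Summary (i) focuses "the telescope" (the thing); background Rahul as agent and Marisol as recipient and at noon as setting. No fact matches that background with a different thing, so 0.
Summary (ii) focuses "Marisol" (the recipient); background Rahul as agent and the telescope as thing and at noon as setting. No fact matches that background with a different recipient, so 0.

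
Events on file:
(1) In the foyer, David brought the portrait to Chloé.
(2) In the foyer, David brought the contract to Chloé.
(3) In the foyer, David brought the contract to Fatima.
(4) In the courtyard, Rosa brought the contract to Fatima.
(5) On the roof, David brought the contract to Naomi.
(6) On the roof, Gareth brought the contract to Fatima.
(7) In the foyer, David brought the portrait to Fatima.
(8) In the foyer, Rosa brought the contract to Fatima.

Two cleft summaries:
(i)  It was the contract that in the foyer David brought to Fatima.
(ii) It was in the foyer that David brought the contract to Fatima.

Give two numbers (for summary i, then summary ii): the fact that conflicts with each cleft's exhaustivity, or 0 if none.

(i): focus "the contract". Looking for same agent, recipient, setting (David / Fatima / in the foyer) with some other thing — fact (7) has the portrait there. Refuted.
(ii): focus "in the foyer". No fact shares same agent, thing, recipient (David / the contract / Fatima) with a different setting. 0.

7, 0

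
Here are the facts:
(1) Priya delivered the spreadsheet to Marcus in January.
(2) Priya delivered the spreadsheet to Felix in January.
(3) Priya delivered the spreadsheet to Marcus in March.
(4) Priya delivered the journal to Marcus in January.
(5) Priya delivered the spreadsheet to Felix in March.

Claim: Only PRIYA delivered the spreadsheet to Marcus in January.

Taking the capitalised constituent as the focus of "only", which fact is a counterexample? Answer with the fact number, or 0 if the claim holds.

0

The capitals mark "Priya" as focus. So "only" rules out other agents, with the rest (thing = the spreadsheet, recipient = Marcus, setting = in January) as background.
Every other fact changes something in the background, not just the agent. Nothing refutes the claim.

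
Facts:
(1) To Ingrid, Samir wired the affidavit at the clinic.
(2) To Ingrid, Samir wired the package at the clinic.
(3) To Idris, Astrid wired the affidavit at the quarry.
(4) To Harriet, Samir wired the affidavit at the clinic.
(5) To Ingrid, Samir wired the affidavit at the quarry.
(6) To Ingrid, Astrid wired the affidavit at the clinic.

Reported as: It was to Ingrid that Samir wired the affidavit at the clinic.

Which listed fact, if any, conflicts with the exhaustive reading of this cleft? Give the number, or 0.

4

Focus of the cleft: "Ingrid" (the recipient). Presupposed background: same agent, thing, setting (Samir / the affidavit / at the clinic).
Exhaustivity: Ingrid is the only recipient satisfying that background.
Fact (4) shares the background but with recipient = Harriet; exhaustivity is violated.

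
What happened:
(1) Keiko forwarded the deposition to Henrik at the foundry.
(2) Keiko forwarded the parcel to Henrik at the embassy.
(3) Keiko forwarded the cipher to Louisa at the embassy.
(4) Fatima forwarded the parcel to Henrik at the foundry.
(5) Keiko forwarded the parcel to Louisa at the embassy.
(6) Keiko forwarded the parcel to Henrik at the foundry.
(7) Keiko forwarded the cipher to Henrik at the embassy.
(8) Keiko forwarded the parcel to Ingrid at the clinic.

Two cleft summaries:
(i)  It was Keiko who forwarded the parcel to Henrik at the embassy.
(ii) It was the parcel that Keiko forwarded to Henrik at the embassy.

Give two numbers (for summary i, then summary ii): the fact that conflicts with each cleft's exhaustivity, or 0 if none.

Summary (i) focuses "Keiko" (the agent); background thing = the parcel, recipient = Henrik, setting = at the embassy. No fact matches that background with a different agent, so 0.
Summary (ii) focuses "the parcel" (the thing); background agent = Keiko, recipient = Henrik, setting = at the embassy. Fact (7) matches that background with thing = the cipher — refutes (ii).

0, 7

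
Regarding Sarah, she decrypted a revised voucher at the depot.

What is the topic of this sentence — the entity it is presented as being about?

Sarah

The construction explicitly marks "Sarah" as what the sentence is about — the topic.
The remainder of the clause is the comment (what is said about the topic).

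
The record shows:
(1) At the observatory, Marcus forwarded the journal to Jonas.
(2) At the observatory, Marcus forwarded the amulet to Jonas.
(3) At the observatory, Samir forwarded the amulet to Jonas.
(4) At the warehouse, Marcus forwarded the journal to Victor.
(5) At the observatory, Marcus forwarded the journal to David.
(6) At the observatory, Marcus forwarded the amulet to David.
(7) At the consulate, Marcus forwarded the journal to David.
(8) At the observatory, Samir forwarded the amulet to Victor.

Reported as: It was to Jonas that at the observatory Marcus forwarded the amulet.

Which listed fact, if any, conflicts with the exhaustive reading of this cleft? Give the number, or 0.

The cleft puts "Jonas" in focus and presupposes the open proposition with Marcus as agent and the amulet as thing and at the observatory as setting.
The exhaustive reading says no other recipient fits that background.
Fact (6) shares the background but with recipient = David; exhaustivity is violated.

6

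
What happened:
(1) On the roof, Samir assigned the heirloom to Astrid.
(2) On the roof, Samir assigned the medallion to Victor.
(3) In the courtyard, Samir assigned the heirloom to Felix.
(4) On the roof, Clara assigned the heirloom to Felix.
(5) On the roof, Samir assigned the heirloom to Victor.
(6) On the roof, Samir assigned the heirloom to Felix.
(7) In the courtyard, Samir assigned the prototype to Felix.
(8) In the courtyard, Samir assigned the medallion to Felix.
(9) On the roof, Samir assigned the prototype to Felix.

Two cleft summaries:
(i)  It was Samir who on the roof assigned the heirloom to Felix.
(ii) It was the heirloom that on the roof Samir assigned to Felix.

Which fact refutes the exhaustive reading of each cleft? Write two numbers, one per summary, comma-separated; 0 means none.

4, 9

(i): focus "Samir". Looking for thing = the heirloom, recipient = Felix, setting = on the roof with some other agent — fact (4) has Clara there. Refuted.
(ii): focus "the heirloom". Looking for agent = Samir, recipient = Felix, setting = on the roof with some other thing — fact (9) has the prototype there. Refuted.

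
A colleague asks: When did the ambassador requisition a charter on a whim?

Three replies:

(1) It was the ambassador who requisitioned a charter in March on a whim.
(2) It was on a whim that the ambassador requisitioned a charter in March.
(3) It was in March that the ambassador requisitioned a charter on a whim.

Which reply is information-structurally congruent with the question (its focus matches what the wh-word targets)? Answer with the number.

3

The question word "when" targets the time.
Option (1) clefts "the ambassador" — the subject (agent), not what was asked.
Option (2) clefts "on a whim" — the manner, not what was asked.
Option (3) clefts "in March" — that matches what the question asks about.
So the congruent reply is (3).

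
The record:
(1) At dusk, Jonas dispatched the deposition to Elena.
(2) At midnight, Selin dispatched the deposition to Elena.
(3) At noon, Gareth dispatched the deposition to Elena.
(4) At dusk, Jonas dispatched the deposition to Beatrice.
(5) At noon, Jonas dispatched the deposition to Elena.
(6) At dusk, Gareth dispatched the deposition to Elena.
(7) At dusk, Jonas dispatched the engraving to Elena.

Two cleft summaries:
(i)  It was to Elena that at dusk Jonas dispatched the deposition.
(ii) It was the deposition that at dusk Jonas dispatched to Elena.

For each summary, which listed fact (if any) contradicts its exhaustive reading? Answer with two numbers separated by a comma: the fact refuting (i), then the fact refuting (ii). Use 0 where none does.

4, 7

Summary (i) focuses "Elena" (the recipient); background Jonas as agent and the deposition as thing and at dusk as setting. Fact (4) matches that background with recipient = Beatrice — refutes (i).
Summary (ii) focuses "the deposition" (the thing); background Jonas as agent and Elena as recipient and at dusk as setting. Fact (7) matches that background with thing = the engraving — refutes (ii).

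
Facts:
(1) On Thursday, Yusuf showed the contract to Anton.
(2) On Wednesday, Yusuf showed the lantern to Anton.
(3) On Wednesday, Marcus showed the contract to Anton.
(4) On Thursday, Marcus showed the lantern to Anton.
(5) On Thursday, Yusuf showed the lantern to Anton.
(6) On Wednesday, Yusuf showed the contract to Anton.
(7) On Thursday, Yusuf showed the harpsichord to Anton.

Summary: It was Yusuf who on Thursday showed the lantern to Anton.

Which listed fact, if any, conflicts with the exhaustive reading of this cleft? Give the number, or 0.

The cleft puts "Yusuf" in focus and presupposes the open proposition with same thing, recipient, setting (the lantern / Anton / on Thursday).
Exhaustivity: Yusuf is the only agent satisfying that background.
Fact (4) shares the background but with agent = Marcus; exhaustivity is violated.

4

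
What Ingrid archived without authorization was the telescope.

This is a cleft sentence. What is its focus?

In a pseudo-cleft "What ... was X", the post-copular constituent X is the focus.
Here the focus is "the telescope". The backgrounded (presupposed) material includes "Ingrid" and "without authorization".

the telescope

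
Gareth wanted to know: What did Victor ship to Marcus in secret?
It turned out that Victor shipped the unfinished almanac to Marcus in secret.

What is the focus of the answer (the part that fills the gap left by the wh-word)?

The wh-word "what" asks about the direct object.
In the answer, "Victor", "to Marcus" and "in secret" are given — repeated from the question.
The constituent filling the direct object gap is "the unfinished almanac"; that is the focus and would carry nuclear stress.

the unfinished almanac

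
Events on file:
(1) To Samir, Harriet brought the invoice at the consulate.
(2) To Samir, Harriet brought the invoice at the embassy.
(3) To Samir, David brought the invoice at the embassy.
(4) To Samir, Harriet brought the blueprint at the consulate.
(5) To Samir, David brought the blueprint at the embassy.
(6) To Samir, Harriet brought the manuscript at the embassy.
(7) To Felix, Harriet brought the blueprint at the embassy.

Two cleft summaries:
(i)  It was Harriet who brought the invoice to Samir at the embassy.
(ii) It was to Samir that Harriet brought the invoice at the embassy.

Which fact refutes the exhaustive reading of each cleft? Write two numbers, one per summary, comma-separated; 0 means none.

3, 0

(i): focus "Harriet". Looking for thing = the invoice, recipient = Samir, setting = at the embassy with some other agent — fact (3) has David there. Refuted.
(ii): focus "Samir". No fact shares agent = Harriet, thing = the invoice, setting = at the embassy with a different recipient. 0.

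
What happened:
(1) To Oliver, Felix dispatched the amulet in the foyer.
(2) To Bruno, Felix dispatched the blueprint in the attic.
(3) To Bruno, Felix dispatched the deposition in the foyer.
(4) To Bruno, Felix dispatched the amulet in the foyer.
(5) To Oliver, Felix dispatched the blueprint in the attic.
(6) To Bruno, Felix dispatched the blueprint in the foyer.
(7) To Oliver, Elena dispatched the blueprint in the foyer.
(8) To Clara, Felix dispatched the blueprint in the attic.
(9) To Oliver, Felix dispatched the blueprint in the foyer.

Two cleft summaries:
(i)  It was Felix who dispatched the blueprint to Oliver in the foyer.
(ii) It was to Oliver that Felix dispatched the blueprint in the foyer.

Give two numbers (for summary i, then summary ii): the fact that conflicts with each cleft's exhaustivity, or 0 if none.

Summary (i) focuses "Felix" (the agent); background the blueprint as thing and Oliver as recipient and in the foyer as setting. Fact (7) matches that background with agent = Elena — refutes (i).
Summary (ii) focuses "Oliver" (the recipient); background Felix as agent and the blueprint as thing and in the foyer as setting. Fact (6) matches that background with recipient = Bruno — refutes (ii).

7, 6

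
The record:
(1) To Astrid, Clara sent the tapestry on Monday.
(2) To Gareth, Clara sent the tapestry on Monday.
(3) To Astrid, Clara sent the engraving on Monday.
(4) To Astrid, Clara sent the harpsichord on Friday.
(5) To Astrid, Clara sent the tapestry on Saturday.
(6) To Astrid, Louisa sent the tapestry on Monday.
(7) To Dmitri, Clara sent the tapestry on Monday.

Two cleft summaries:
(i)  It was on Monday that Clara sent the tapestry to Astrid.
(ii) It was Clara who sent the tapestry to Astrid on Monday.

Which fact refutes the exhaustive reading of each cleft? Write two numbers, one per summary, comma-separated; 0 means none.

5, 6

Summary (i) focuses "on Monday" (the setting); background Clara as agent and the tapestry as thing and Astrid as recipient. Fact (5) matches that background with setting = on Saturday — refutes (i).
Summary (ii) focuses "Clara" (the agent); background the tapestry as thing and Astrid as recipient and on Monday as setting. Fact (6) matches that background with agent = Louisa — refutes (ii).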